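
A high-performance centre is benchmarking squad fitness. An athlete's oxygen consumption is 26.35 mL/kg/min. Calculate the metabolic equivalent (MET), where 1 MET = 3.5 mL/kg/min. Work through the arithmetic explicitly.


MET = VO2 / 3.5
= 26.35 / 3.5
= 7.53 METs

7.53 METs


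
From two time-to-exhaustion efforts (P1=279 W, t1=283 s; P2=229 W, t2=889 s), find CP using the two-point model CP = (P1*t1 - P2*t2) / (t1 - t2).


Work in trial 1 = 78957 J
Work in trial 2 = 203581 J
Delta work = -124624 J
Delta time = -606 s
CP = -124624 / -606 = 205.65 W

205.65 W


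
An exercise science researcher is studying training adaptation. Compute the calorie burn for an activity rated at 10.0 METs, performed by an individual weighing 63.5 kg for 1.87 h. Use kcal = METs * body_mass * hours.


Product of METs and mass = 10.0 * 63.5 = 635.0
Total kcal = 635.0 * 1.87 = 1187.45 kcal

1187.45 kcal


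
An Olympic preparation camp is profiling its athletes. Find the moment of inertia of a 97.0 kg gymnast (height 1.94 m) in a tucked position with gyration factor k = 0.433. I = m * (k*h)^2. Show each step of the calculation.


Radius of gyration = 0.433 * 1.94 = 0.84002 m
I = 97.0 * 0.84002^2
= 97.0 * 0.705634
= 68.446 kg*m^2

68.446 kg*m^2


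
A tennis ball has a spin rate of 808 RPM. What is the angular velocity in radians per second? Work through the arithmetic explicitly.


Convert RPM to rad/s: multiply by 2*pi and divide by 60
omega = 808 * 2 * pi / 60
= 84.614 rad/s

84.614 rad/s


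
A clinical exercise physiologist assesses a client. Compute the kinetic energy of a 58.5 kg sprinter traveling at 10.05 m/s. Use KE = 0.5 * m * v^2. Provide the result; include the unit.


Velocity squared = 101.0025
KE = 0.5 * 58.5 * 101.0025 = 2954.32 J

2954.32 J


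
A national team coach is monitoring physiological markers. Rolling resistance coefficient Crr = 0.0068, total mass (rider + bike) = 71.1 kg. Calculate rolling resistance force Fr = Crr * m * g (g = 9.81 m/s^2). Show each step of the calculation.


Fr = Crr * m * g
= 0.0068 * 71.1 * 9.81
= 4.743 N

4.743 N


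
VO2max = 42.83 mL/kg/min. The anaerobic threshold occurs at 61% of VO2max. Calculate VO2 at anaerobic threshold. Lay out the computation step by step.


AT fraction = 61 / 100 = 0.61
AT VO2 = 42.83 * 0.61
= 26.13 mL/kg/min

26.13 mL/kg/min


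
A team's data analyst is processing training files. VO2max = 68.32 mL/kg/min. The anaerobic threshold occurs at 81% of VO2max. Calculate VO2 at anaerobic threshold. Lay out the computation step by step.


AT fraction = 81 / 100 = 0.81
AT VO2 = 68.32 * 0.81
= 55.34 mL/kg/min

55.34 mL/kg/min


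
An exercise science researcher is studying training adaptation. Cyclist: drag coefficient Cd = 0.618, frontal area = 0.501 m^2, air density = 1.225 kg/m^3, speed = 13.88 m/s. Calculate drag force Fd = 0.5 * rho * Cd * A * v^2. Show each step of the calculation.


v^2 = 13.88^2 = 192.6544
Fd = 0.5 * 1.225 * 0.618 * 0.501 * 192.6544
= 36.535 N

36.535 N


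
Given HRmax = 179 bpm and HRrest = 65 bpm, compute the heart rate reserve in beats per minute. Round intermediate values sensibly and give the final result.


Heart rate reserve = maximum HR minus resting HR
HRR = 179 - 65 = 114 bpm

114 bpm


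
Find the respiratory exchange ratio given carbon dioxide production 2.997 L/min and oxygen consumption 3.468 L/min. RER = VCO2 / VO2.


VCO2 = 2.997 L/min
VO2 = 3.468 L/min
RER = 2.997 / 3.468 = 0.8642

0.8642


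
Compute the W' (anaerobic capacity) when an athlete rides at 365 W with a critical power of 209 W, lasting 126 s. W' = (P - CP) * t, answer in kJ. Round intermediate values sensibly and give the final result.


Above-CP power = 156 W
Duration = 126 s
W' = 156 * 126 = 19656 J
Convert: 19656 / 1000 = 19.656 kJ

19.656 kJ


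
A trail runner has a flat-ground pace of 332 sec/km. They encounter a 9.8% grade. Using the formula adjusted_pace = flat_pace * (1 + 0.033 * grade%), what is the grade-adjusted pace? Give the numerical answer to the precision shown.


Grade factor = 1 + 0.033 * 9.8 = 1.3234
Adjusted = 332 * 1.3234 = 439.37 sec/km

439.37 s/km


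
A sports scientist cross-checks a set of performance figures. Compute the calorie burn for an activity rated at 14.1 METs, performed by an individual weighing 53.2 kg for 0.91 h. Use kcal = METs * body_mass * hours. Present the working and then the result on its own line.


Product of METs and mass = 14.1 * 53.2 = 750.12
Total kcal = 750.12 * 0.91 = 682.61 kcal

682.61 kcal


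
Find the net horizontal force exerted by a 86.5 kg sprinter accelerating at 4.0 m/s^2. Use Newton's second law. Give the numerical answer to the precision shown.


Newton's second law: F = m * a
F = 86.5 * 4.0 = 346.0 N

346.0 N


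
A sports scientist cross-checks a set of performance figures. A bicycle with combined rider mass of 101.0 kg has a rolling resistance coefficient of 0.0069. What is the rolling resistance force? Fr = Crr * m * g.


Fr = 0.0069 * 101.0 * 9.81
= 0.6969 * 9.81
= 6.837 N

6.837 N


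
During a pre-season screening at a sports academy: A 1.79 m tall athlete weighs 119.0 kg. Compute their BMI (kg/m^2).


height^2 = 3.2041 m^2
BMI = 119.0 / 3.2041 = 37.14 kg/m^2

37.14 kg/m^2


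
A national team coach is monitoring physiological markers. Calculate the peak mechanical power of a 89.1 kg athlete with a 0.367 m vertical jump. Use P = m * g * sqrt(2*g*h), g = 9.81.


First, sqrt(2gh) = sqrt(2 * 9.81 * 0.367)
= sqrt(7.20054) = 2.683382 m/s
Power = 89.1 * 9.81 * 2.683382 = 2345.47 W

2345.47 W


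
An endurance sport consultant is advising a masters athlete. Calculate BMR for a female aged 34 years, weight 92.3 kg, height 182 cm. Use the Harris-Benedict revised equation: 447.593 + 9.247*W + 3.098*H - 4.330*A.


Substituting values:
W term = 9.247 * 92.3 = 853.4981
H term = 3.098 * 182 = 563.836
A term = 4.330 * 34 = 147.22
BMR = 1717.71 kcal/day

1717.71 kcal/day


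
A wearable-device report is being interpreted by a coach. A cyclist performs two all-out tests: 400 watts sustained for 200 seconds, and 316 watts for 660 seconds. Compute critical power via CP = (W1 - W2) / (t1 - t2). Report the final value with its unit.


W1 = P1 * t1 = 400 * 200 = 80000 J
W2 = P2 * t2 = 316 * 660 = 208560 J
CP = (80000 - 208560) / (200 - 660)
= 279.48 W

279.48 W


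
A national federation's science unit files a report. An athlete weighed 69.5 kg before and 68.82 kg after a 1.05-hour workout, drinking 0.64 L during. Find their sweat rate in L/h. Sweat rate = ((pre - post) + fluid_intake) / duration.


Body mass change = 0.68 kg
Total sweat loss = 0.68 + 0.64 = 1.32 L
Rate = 1.32 / 1.05 = 1.257 L/h

1.257 L/h


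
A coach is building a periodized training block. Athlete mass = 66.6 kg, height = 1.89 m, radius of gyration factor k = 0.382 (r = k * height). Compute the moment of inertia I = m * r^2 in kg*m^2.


r = k * height = 0.382 * 1.89 = 0.72198 m
r^2 = 0.72198^2 = 0.521255
I = 66.6 * 0.521255 = 34.716 kg*m^2

34.716 kg*m^2


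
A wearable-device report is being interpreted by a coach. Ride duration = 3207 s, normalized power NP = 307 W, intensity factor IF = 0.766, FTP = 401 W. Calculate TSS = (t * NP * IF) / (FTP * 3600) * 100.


Numerator = 3207 * 307 * 0.766 = 754164.534
Denominator = 401 * 3600 = 1443600
TSS = 754164.534 / 1443600 * 100
= 52.24

52.24 TSS


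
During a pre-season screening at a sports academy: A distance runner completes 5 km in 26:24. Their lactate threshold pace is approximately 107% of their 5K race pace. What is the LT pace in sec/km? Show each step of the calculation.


Convert to seconds: 26 min 24 s = 1584 s
Pace per km = 1584 / 5 = 316.8 s/km
LT pace = 316.8 * 1.07 = 338.98 s/km

338.98 s/km


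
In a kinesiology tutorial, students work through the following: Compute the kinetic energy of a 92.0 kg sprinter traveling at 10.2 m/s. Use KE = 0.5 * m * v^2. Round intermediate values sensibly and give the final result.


Velocity squared = 104.04
KE = 0.5 * 92.0 * 104.04 = 4785.84 J

4785.84 J


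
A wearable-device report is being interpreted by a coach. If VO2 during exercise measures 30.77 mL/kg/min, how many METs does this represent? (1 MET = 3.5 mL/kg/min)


METs = VO2 / 3.5 = 30.77 / 3.5 = 8.79

8.79 METs


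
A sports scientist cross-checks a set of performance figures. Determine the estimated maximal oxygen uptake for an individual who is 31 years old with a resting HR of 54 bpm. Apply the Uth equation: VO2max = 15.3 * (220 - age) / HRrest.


HRmax = 220 - 31 = 189
VO2max = 15.3 * (189 / 54)
= 15.3 * 3.5
= 53.55 mL/kg/min

53.55 mL/kg/min


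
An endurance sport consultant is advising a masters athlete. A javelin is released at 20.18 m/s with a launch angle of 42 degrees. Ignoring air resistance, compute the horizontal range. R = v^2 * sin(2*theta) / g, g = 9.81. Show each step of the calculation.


Launch speed squared = 407.2324
sin(2 * 42 deg) = 0.994522
Range = 407.2324 * 0.994522 / 9.81
= 41.285 m

41.285 m


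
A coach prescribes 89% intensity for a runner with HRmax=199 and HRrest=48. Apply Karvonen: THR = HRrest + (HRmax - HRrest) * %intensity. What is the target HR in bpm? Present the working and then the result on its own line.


Heart rate reserve = 199 - 48 = 151
Intensity fraction = 89 / 100 = 0.89
THR = 48 + 151 * 0.89 = 182.39 bpm

182.39 bpm


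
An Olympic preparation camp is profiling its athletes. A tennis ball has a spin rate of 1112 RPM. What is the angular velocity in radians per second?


Convert RPM to rad/s: multiply by 2*pi and divide by 60
omega = 1112 * 2 * pi / 60
= 116.448 rad/s

116.448 rad/s


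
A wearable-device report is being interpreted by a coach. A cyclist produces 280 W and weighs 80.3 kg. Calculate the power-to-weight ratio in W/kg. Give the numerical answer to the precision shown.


P/W = power / mass
= 280 / 80.3
= 3.487 W/kg

3.487 W/kg


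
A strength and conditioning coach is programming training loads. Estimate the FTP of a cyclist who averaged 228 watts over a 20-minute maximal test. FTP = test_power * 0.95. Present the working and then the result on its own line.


FTP = 228 * 0.95 = 216.6 W

216.6 W


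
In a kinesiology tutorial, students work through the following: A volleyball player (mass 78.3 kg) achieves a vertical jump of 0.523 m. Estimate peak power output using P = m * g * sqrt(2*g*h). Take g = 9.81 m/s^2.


2 * g * h = 2 * 9.81 * 0.523 = 10.26126
sqrt(10.26126) = 3.20332 m/s
P = 78.3 * 9.81 * 3.20332 = 2460.54 W

2460.54 W


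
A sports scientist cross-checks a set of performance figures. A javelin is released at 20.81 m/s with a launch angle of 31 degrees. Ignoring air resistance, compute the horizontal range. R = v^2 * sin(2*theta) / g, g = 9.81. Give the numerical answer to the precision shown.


Launch speed squared = 433.0561
sin(2 * 31 deg) = 0.882948
Range = 433.0561 * 0.882948 / 9.81
= 38.977 m

38.977 m


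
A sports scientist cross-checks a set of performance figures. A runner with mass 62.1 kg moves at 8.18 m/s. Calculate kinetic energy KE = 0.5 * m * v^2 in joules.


v^2 = 8.18^2 = 66.9124
KE = 0.5 * 62.1 * 66.9124
= 2077.63 J

2077.63 J


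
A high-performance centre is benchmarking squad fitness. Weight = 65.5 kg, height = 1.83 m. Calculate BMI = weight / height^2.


height^2 = 1.83^2 = 3.3489
BMI = 65.5 / 3.3489 = 19.56 kg/m^2

19.56 kg/m^2


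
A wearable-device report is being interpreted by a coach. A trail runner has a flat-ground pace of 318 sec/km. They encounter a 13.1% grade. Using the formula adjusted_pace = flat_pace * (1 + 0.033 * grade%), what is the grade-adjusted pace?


Grade factor = 1 + 0.033 * 13.1 = 1.4323
Adjusted = 318 * 1.4323 = 455.47 sec/km

455.47 s/km


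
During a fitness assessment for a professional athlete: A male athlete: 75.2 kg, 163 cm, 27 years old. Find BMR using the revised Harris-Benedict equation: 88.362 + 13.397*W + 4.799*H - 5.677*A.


Intercept = 88.362
Weight contribution = 13.397 * 75.2 = 1007.4544
Height contribution = 4.799 * 163 = 782.237
Age contribution = 5.677 * 27 = 153.279
BMR = 88.362 + 1007.4544 + 782.237 - 153.279
= 1724.77 kcal/day

1724.77 kcal/day


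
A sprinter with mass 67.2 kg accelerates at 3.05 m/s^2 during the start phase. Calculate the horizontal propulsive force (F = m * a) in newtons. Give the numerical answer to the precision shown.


F = m * a
= 67.2 * 3.05
= 204.96 N

204.96 N


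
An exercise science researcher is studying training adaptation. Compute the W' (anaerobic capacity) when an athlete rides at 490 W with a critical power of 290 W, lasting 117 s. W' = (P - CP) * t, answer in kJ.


Above-CP power = 200 W
Duration = 117 s
W' = 200 * 117 = 23400 J
Convert: 23400 / 1000 = 23.4 kJ

23.4 kJ


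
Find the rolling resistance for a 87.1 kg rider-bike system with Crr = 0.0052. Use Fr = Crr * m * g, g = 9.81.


m * g = 87.1 * 9.81 = 854.451 N
Fr = 0.0052 * 854.451 = 4.443 N

4.443 N


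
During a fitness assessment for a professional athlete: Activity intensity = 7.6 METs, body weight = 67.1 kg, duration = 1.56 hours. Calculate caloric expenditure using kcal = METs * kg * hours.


kcal = 7.6 * 67.1 * 1.56
= 509.96 * 1.56
= 795.54 kcal

795.54 kcal


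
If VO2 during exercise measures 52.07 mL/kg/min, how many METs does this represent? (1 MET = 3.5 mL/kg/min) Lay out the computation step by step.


METs = VO2 / 3.5 = 52.07 / 3.5 = 14.88

14.88 METs


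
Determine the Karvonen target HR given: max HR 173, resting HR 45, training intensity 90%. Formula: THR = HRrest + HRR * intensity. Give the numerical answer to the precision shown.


HRR = HRmax - HRrest = 173 - 45 = 128
THR = 45 + 128 * 0.9
= 160.2 bpm

160.2 bpm


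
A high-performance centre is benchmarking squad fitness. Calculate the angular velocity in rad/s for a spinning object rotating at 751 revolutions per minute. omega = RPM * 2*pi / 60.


omega = RPM * 2*pi / 60
= 751 * 6.28318531 / 60
= 78.645 rad/s

78.645 rad/s


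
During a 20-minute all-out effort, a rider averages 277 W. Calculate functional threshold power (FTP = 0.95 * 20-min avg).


FTP = 0.95 * 277
= 263.15 W

263.15 W


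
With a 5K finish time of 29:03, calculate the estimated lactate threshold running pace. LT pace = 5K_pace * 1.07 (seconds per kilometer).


Race duration = 1743 s for 5 km
Average pace = 1743 / 5 = 348.6 s/km
LT pace = 348.6 * 1.07
= 373.0 s/km

373.0 s/km


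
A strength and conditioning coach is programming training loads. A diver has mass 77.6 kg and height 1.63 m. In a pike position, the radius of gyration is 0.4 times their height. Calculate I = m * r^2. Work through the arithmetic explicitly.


r = 0.4 * 1.63 = 0.652 m
I = m * r^2 = 77.6 * 0.425104 = 32.988 kg*m^2

32.988 kg*m^2


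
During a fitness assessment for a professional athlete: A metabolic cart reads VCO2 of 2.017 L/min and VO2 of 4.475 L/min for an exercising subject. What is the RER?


RER = VCO2 / VO2 = 2.017 / 4.475 = 0.4507

0.4507


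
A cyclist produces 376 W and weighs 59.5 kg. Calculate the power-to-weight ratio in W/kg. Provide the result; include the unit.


P/W = power / mass
= 376 / 59.5
= 6.319 W/kg

6.319 W/kg


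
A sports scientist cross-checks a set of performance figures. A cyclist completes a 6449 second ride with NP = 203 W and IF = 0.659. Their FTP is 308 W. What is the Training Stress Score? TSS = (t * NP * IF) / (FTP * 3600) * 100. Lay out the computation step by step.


t * NP * IF = 6449 * 203 * 0.659 = 862727.873
FTP * 3600 = 1108800
TSS = (862727.873 / 1108800) * 100 = 77.81

77.81 TSS


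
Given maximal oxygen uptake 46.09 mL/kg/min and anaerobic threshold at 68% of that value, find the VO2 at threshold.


Percentage as decimal = 0.68
VO2 at AT = 46.09 * 0.68 = 31.34 mL/kg/min

31.34 mL/kg/min


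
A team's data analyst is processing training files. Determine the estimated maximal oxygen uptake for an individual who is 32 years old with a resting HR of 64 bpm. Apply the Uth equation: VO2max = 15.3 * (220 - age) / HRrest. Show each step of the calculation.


HRmax = 220 - 32 = 188
VO2max = 15.3 * (188 / 64)
= 15.3 * 2.9375
= 44.94 mL/kg/min

44.94 mL/kg/min


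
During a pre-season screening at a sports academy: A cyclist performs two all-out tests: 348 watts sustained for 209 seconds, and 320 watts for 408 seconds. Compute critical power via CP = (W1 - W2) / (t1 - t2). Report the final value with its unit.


W1 = P1 * t1 = 348 * 209 = 72732 J
W2 = P2 * t2 = 320 * 408 = 130560 J
CP = (72732 - 130560) / (209 - 408)
= 290.59 W

290.59 W


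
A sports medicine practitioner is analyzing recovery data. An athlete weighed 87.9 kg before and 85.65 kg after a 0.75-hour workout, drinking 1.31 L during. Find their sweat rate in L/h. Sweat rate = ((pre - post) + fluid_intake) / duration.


Body mass change = 2.25 kg
Total sweat loss = 2.25 + 1.31 = 3.56 L
Rate = 3.56 / 0.75 = 4.747 L/h

4.747 L/h


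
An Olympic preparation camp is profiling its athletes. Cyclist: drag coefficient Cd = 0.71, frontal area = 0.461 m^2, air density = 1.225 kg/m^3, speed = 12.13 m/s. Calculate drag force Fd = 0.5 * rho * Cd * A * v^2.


v^2 = 12.13^2 = 147.1369
Fd = 0.5 * 1.225 * 0.71 * 0.461 * 147.1369
= 29.498 N

29.498 N


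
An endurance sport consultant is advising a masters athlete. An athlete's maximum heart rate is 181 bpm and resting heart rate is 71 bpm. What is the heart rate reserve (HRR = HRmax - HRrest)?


HRR = HRmax - HRrest
= 181 - 71
= 110 bpm

110 bpm


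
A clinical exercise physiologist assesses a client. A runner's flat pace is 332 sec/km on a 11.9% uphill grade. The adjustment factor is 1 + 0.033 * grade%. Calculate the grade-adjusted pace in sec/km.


Factor = 1 + 0.033 * 11.9 = 1.3927
Adjusted pace = 332 * 1.3927
= 462.38 sec/km

462.38 s/km


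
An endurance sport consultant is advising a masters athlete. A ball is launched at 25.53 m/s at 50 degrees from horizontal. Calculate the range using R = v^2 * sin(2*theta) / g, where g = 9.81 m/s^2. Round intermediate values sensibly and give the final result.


sin(2 * 50) = sin(100) = 0.984808
v^2 = 25.53^2 = 651.7809
R = 651.7809 * 0.984808 / 9.81
= 65.431 m

65.431 m


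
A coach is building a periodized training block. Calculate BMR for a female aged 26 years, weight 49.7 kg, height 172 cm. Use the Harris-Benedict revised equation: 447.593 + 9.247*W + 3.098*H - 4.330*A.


Substituting values:
W term = 9.247 * 49.7 = 459.5759
H term = 3.098 * 172 = 532.856
A term = 4.330 * 26 = 112.58
BMR = 1327.44 kcal/day

1327.44 kcal/day


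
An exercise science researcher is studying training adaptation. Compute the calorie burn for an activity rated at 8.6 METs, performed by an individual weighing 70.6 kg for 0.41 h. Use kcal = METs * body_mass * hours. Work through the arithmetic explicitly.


Product of METs and mass = 8.6 * 70.6 = 607.16
Total kcal = 607.16 * 0.41 = 248.94 kcal

248.94 kcal


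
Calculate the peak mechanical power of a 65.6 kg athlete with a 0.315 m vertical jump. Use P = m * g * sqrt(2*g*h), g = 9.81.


First, sqrt(2gh) = sqrt(2 * 9.81 * 0.315)
= sqrt(6.1803) = 2.486021 m/s
Power = 65.6 * 9.81 * 2.486021 = 1599.84 W

1599.84 W


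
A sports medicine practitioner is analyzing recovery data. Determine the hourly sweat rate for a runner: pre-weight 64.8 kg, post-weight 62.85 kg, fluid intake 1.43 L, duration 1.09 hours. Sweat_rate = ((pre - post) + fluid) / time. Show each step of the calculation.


Mass lost = 64.8 - 62.85 = 1.95 kg
Add fluid consumed: 1.95 + 1.43 = 3.38 L total sweat
Sweat rate = 3.38 / 1.09 = 3.101 L/h

3.101 L/h


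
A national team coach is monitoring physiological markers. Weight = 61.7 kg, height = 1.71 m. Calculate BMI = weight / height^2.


height^2 = 1.71^2 = 2.9241
BMI = 61.7 / 2.9241 = 21.1 kg/m^2

21.1 kg/m^2


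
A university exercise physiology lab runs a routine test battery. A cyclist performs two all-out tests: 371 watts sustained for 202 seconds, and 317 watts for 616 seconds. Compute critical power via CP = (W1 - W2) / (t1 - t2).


W1 = P1 * t1 = 371 * 202 = 74942 J
W2 = P2 * t2 = 317 * 616 = 195272 J
CP = (74942 - 195272) / (202 - 616)
= 290.65 W

290.65 W


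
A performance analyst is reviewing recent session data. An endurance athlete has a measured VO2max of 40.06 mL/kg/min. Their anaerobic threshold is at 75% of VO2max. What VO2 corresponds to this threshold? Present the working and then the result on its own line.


Anaerobic threshold VO2 = VO2max * 75%
= 40.06 * 0.75
= 30.05 mL/kg/min

30.05 mL/kg/min


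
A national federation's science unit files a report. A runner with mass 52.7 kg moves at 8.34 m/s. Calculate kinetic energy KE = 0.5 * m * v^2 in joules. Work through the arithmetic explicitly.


v^2 = 8.34^2 = 69.5556
KE = 0.5 * 52.7 * 69.5556
= 1832.79 J

1832.79 J


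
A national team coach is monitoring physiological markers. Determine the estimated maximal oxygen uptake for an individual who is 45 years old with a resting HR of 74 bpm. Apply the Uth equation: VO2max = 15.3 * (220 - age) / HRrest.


HRmax = 220 - 45 = 175
VO2max = 15.3 * (175 / 74)
= 15.3 * 2.3649
= 36.18 mL/kg/min

36.18 mL/kg/min


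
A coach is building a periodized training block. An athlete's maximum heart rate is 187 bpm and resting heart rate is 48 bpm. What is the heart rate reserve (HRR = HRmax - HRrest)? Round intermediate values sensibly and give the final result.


HRR = HRmax - HRrest
= 187 - 48
= 139 bpm

139 bpm


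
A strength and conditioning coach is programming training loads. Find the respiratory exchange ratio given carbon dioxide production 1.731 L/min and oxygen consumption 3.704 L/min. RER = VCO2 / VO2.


VCO2 = 1.731 L/min
VO2 = 3.704 L/min
RER = 1.731 / 3.704 = 0.4673

0.4673


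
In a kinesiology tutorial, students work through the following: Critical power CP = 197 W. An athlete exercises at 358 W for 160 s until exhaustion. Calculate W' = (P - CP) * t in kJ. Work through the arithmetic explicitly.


P - CP = 358 - 197 = 161 W
W' = 161 * 160 = 25760 J
= 25760 / 1000 = 25.76 kJ

25.76 kJ


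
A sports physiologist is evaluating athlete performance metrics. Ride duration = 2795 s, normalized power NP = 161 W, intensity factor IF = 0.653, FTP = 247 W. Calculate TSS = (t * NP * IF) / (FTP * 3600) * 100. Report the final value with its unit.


Numerator = 2795 * 161 * 0.653 = 293846.735
Denominator = 247 * 3600 = 889200
TSS = 293846.735 / 889200 * 100
= 33.05

33.05 TSS


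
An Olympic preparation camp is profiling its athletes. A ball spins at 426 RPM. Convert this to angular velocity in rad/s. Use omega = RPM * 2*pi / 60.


omega = 426 * 2 * pi / 60
= 426 * 6.28318531 / 60
= 2676.637 / 60
= 44.611 rad/s

44.611 rad/s


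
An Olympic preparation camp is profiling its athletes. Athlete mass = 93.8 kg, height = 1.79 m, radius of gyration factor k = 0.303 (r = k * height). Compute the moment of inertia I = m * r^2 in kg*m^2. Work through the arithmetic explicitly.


r = k * height = 0.303 * 1.79 = 0.54237 m
r^2 = 0.54237^2 = 0.294165
I = 93.8 * 0.294165 = 27.593 kg*m^2

27.593 kg*m^2


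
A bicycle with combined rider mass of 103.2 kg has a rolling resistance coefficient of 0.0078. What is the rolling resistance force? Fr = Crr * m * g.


Fr = 0.0078 * 103.2 * 9.81
= 0.80496 * 9.81
= 7.897 N

7.897 N


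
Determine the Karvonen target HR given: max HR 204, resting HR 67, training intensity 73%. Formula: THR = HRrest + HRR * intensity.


HRR = HRmax - HRrest = 204 - 67 = 137
THR = 67 + 137 * 0.73
= 167.01 bpm

167.01 bpm


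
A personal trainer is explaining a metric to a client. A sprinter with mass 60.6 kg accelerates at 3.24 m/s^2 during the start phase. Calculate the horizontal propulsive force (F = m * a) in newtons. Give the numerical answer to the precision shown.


F = m * a
= 60.6 * 3.24
= 196.34 N

196.34 N


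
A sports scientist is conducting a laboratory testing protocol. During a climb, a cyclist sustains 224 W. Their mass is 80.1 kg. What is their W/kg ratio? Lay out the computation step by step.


Power-to-weight = 224 W / 80.1 kg
= 2.797 W/kg

2.797 W/kg


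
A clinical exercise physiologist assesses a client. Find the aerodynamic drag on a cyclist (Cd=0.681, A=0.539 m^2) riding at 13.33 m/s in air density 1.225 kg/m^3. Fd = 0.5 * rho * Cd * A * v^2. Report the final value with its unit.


Fd = 0.5 * 1.225 * 0.681 * 0.539 * 13.33^2
= 0.5 * 1.225 * 0.681 * 0.539 * 177.6889
= 39.949 N

39.949 N


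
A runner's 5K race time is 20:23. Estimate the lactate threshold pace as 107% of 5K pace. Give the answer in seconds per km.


Total race time = 20*60 + 23 = 1223 seconds
5K pace = 1223 / 5 = 244.6 sec/km
LT pace = 244.6 * 1.07 = 261.72 sec/km

261.72 s/km


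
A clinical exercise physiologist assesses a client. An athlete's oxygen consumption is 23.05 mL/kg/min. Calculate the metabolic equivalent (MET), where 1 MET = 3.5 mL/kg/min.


MET = VO2 / 3.5
= 23.05 / 3.5
= 6.59 METs

6.59 METs


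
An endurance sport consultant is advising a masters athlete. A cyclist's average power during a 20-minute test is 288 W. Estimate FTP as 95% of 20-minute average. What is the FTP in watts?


FTP = 20-min power * 0.95
= 288 * 0.95
= 273.6 W

273.6 W


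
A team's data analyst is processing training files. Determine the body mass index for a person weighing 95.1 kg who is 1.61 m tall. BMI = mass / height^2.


BMI = mass / height^2
= 95.1 / 1.61^2
= 95.1 / 2.5921
= 36.69 kg/m^2

36.69 kg/m^2


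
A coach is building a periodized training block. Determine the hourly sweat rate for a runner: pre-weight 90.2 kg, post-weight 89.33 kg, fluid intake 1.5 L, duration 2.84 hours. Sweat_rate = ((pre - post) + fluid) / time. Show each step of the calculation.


Mass lost = 90.2 - 89.33 = 0.87 kg
Add fluid consumed: 0.87 + 1.5 = 2.37 L total sweat
Sweat rate = 2.37 / 2.84 = 0.835 L/h

0.835 L/h


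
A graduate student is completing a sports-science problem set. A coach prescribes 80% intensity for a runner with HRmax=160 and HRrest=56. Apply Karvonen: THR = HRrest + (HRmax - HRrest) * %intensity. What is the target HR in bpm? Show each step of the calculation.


Heart rate reserve = 160 - 56 = 104
Intensity fraction = 80 / 100 = 0.8
THR = 56 + 104 * 0.8 = 139.2 bpm

139.2 bpm


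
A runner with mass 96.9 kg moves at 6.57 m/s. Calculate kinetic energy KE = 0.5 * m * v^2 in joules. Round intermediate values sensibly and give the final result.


v^2 = 6.57^2 = 43.1649
KE = 0.5 * 96.9 * 43.1649
= 2091.34 J

2091.34 J


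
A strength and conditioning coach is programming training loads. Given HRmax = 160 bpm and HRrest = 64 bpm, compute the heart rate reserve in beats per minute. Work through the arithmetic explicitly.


Heart rate reserve = maximum HR minus resting HR
HRR = 160 - 64 = 96 bpm

96 bpm


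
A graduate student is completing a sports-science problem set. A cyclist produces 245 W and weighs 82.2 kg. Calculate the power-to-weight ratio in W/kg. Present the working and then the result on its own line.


P/W = power / mass
= 245 / 82.2
= 2.981 W/kg

2.981 W/kg


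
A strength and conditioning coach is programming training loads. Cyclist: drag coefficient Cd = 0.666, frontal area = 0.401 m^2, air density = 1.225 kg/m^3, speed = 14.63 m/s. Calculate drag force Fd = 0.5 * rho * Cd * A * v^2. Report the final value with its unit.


v^2 = 14.63^2 = 214.0369
Fd = 0.5 * 1.225 * 0.666 * 0.401 * 214.0369
= 35.012 N

35.012 N


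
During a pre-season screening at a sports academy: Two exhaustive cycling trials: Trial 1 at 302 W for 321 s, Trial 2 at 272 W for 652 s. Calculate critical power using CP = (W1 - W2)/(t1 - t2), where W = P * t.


W1 = 302 * 321 = 96942 J
W2 = 272 * 652 = 177344 J
CP = (96942 - 177344) / (321 - 652)
= -80402 / -331
= 242.91 W

242.91 W


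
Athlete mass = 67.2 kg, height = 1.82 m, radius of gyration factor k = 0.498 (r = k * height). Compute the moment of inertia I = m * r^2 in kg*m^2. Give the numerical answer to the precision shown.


r = k * height = 0.498 * 1.82 = 0.90636 m
r^2 = 0.90636^2 = 0.821488
I = 67.2 * 0.821488 = 55.204 kg*m^2

55.204 kg*m^2


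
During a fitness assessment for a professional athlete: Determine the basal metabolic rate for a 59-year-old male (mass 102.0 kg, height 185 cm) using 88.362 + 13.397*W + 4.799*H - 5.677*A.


BMR = 88.362 + 13.397*102.0 + 4.799*185 - 5.677*59
= 2007.73 kcal/day

2007.73 kcal/day


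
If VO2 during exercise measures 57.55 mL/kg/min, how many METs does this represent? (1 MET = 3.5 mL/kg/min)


METs = VO2 / 3.5 = 57.55 / 3.5 = 16.44

16.44 METs


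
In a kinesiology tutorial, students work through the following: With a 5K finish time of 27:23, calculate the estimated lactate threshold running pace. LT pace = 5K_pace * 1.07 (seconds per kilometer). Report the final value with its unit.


Race duration = 1643 s for 5 km
Average pace = 1643 / 5 = 328.6 s/km
LT pace = 328.6 * 1.07
= 351.6 s/km

351.6 s/km


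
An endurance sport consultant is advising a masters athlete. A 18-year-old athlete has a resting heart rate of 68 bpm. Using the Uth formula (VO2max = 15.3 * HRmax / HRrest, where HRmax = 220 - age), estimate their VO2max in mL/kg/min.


HRmax = 220 - 18 = 202 bpm
Ratio = HRmax / HRrest = 202 / 68 = 2.9706
VO2max = 15.3 * 2.9706 = 45.45 mL/kg/min

45.45 mL/kg/min


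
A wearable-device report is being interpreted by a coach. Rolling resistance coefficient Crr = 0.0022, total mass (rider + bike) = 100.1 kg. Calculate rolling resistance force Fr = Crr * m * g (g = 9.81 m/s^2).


Fr = Crr * m * g
= 0.0022 * 100.1 * 9.81
= 2.16 N

2.16 N


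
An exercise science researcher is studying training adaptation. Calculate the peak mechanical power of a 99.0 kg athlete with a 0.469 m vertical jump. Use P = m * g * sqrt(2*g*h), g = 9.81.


First, sqrt(2gh) = sqrt(2 * 9.81 * 0.469)
= sqrt(9.20178) = 3.033444 m/s
Power = 99.0 * 9.81 * 3.033444 = 2946.05 W

2946.05 W


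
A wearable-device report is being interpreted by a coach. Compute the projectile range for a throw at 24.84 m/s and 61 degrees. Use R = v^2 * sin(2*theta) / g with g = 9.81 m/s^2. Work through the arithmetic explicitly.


Two times the angle = 122 degrees
sin(122) = 0.848048
R = 617.0256 * 0.848048 / 9.81 = 53.34 m

53.34 m


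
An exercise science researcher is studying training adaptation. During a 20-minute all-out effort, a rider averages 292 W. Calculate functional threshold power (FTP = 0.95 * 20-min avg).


FTP = 0.95 * 292
= 277.4 W

277.4 W


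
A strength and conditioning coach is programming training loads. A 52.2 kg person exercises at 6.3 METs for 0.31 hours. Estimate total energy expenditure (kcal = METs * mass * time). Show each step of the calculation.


Energy = METs * mass(kg) * time(h)
= 6.3 * 52.2 * 0.31
= 101.95 kcal

101.95 kcal


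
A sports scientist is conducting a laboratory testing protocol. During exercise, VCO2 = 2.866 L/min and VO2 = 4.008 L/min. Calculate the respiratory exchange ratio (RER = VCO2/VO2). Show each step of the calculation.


RER = VCO2 / VO2
= 2.866 / 4.008
= 0.7151

0.7151


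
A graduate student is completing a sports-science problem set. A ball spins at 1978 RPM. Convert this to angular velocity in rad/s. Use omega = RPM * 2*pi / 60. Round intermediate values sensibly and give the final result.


omega = 1978 * 2 * pi / 60
= 1978 * 6.28318531 / 60
= 12428.141 / 60
= 207.136 rad/s

207.136 rad/s


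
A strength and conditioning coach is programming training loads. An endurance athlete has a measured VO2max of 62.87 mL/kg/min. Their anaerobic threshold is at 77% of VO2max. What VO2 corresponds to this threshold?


Anaerobic threshold VO2 = VO2max * 77%
= 62.87 * 0.77
= 48.41 mL/kg/min

48.41 mL/kg/min


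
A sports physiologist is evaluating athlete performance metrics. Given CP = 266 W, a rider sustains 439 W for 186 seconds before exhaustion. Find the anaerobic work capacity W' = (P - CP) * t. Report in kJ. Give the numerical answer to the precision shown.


Excess power = 439 - 266 = 173 W
Work above CP = 173 * 186 = 32178 J
W' = 32.178 kJ

32.178 kJ


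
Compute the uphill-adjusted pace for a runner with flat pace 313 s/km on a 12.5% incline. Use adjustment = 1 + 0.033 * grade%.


Adjustment factor = 1 + 0.033 * 12.5 = 1.4125
Grade-adjusted pace = 313 * 1.4125 = 442.11 s/km

442.11 s/km


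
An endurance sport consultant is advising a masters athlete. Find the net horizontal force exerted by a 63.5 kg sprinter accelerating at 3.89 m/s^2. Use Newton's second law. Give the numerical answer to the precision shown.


Newton's second law: F = m * a
F = 63.5 * 3.89 = 247.02 N

247.02 N


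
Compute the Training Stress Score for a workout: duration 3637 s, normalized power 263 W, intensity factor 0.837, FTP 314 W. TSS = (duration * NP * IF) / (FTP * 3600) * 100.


Product = 3637 * 263 * 0.837 = 800616.447
Base = 314 * 3600 = 1130400
TSS = 800616.447 / 1130400 * 100 = 70.83

70.83 TSS


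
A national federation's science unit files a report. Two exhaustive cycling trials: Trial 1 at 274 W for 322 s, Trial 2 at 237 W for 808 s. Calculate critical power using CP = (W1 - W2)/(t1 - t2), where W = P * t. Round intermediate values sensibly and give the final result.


W1 = 274 * 322 = 88228 J
W2 = 237 * 808 = 191496 J
CP = (88228 - 191496) / (322 - 808)
= -103268 / -486
= 212.49 W

212.49 W


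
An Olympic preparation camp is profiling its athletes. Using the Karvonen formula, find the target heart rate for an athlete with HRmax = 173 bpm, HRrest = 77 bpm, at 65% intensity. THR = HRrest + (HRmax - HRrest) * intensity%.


HRR = 173 - 77 = 96
THR = 77 + 96 * 0.65
= 77 + 62.4
= 139.4 bpm

139.4 bpm


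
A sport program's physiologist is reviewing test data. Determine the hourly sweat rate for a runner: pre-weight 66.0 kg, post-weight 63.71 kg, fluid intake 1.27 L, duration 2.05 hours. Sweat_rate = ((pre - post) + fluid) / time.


Mass lost = 66.0 - 63.71 = 2.29 kg
Add fluid consumed: 2.29 + 1.27 = 3.56 L total sweat
Sweat rate = 3.56 / 2.05 = 1.737 L/h

1.737 L/h


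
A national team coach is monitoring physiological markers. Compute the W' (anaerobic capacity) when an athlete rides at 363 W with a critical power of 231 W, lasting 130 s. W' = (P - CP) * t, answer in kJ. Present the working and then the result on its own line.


Above-CP power = 132 W
Duration = 130 s
W' = 132 * 130 = 17160 J
Convert: 17160 / 1000 = 17.16 kJ

17.16 kJ


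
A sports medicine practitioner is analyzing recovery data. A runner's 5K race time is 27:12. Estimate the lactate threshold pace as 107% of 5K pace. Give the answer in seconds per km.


Total race time = 27*60 + 12 = 1632 seconds
5K pace = 1632 / 5 = 326.4 sec/km
LT pace = 326.4 * 1.07 = 349.25 sec/km

349.25 s/km


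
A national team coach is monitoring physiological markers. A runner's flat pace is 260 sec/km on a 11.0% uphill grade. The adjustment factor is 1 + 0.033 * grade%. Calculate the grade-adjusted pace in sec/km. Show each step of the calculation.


Factor = 1 + 0.033 * 11.0 = 1.363
Adjusted pace = 260 * 1.363
= 354.38 sec/km

354.38 s/km


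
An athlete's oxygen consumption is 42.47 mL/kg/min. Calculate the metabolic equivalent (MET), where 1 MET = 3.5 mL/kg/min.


MET = VO2 / 3.5
= 42.47 / 3.5
= 12.13 METs

12.13 METs


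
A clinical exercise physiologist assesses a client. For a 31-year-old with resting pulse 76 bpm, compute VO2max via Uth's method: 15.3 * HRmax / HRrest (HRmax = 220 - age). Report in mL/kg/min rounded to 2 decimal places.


Step 1: HRmax = 220 - 31 = 189 bpm
Step 2: Ratio = 189 / 76 = 2.4868
Step 3: VO2max = 15.3 * 2.4868 = 38.05 mL/kg/min

38.05 mL/kg/min


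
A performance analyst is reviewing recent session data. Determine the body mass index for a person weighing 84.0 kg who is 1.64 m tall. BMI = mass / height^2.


BMI = mass / height^2
= 84.0 / 1.64^2
= 84.0 / 2.6896
= 31.23 kg/m^2

31.23 kg/m^2


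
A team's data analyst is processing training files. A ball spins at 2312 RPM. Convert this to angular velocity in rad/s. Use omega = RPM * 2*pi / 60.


omega = 2312 * 2 * pi / 60
= 2312 * 6.28318531 / 60
= 14526.724 / 60
= 242.112 rad/s

242.112 rad/s


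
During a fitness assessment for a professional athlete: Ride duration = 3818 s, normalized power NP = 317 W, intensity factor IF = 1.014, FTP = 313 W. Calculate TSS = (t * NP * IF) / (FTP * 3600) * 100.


Numerator = 3818 * 317 * 1.014 = 1227250.284
Denominator = 313 * 3600 = 1126800
TSS = 1227250.284 / 1126800 * 100
= 108.91

108.91 TSS


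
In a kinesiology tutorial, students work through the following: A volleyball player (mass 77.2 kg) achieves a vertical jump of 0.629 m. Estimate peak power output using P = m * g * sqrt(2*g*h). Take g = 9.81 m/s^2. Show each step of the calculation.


2 * g * h = 2 * 9.81 * 0.629 = 12.34098
sqrt(12.34098) = 3.512973 m/s
P = 77.2 * 9.81 * 3.512973 = 2660.49 W

2660.49 W


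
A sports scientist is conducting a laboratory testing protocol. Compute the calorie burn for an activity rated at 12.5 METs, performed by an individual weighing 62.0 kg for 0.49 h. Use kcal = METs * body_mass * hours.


Product of METs and mass = 12.5 * 62.0 = 775.0
Total kcal = 775.0 * 0.49 = 379.75 kcal

379.75 kcal


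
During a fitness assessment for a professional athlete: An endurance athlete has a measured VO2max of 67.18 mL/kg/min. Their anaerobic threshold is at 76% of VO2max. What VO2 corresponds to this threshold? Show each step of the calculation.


Anaerobic threshold VO2 = VO2max * 76%
= 67.18 * 0.76
= 51.06 mL/kg/min

51.06 mL/kg/min


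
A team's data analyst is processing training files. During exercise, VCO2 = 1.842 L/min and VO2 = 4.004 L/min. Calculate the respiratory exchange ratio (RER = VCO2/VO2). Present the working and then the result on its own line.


RER = VCO2 / VO2
= 1.842 / 4.004
= 0.46

0.46


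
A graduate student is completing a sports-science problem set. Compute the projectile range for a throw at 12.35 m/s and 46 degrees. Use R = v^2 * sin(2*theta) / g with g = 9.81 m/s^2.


Two times the angle = 92 degrees
sin(92) = 0.999391
R = 152.5225 * 0.999391 / 9.81 = 15.538 m

15.538 m


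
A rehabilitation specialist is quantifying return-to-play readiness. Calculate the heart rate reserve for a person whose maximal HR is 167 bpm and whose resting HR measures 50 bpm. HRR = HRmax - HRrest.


HRmax = 167 bpm
HRrest = 50 bpm
HRR = 167 - 50 = 117 bpm

117 bpm


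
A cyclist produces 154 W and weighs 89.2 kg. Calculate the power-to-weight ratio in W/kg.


P/W = power / mass
= 154 / 89.2
= 1.726 W/kg

1.726 W/kg


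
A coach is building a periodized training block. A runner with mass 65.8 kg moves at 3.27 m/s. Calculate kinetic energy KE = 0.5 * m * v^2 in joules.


v^2 = 3.27^2 = 10.6929
KE = 0.5 * 65.8 * 10.6929
= 351.8 J

351.8 J


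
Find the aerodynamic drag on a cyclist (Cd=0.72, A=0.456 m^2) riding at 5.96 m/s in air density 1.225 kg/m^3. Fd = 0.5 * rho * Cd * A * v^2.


Fd = 0.5 * 1.225 * 0.72 * 0.456 * 5.96^2
= 0.5 * 1.225 * 0.72 * 0.456 * 35.5216
= 7.143 N

7.143 N


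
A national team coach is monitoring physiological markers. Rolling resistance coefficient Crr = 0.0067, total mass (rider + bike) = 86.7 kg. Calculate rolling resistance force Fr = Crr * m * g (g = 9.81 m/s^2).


Fr = Crr * m * g
= 0.0067 * 86.7 * 9.81
= 5.699 N

5.699 N


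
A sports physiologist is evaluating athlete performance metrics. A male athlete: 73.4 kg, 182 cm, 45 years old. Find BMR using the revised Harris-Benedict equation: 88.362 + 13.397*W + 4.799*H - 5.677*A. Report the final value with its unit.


Intercept = 88.362
Weight contribution = 13.397 * 73.4 = 983.3398
Height contribution = 4.799 * 182 = 873.418
Age contribution = 5.677 * 45 = 255.465
BMR = 88.362 + 983.3398 + 873.418 - 255.465
= 1689.65 kcal/day

1689.65 kcal/day
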